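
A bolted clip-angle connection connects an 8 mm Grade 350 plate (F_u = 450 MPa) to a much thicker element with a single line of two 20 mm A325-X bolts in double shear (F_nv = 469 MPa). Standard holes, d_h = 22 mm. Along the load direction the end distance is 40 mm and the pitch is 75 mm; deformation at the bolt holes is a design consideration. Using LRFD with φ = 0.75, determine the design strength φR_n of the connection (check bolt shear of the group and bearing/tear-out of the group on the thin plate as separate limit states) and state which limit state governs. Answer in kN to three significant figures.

Bolt shear: A_b = π·20²/4 = 314.2 mm²; R_n = 469 × 314.2 × 2 × 2 / 1000 = 589.4 kN → 0.75 × 589.4 = 442 kN.
Bearing (1.2 l_c t F_u ≤ 2.4 d t F_u): upper limit = 2.4·20·8·450 / 1000 = 172.8 kN.
  Edge l_c = 40 − 22/2 = 29 → r_n = 125.3 kN; interior l_c = 75 − 22 = 53 → r_n = 172.8 kN.
  R_n,bearing = 1·125.3 + 1·172.8 = 298.1 kN → 0.75 × 298.1 = 224 kN.
Bearing governs: 224 kN.

224 kN (bearing governs)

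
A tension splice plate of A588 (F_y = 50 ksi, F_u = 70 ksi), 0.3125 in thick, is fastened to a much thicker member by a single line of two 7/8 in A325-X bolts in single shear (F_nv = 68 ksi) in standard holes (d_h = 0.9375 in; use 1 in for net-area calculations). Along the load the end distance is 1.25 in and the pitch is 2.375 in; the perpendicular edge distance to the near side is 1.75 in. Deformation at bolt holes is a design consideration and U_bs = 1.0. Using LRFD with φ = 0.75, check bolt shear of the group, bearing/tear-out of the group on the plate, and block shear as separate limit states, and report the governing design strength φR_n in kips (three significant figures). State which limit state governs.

Bolt shear: A_b = π·0.875²/4 = 0.6013 in²; R_n = 68 × 0.6013 × 2 × 1 = 81.78 kips → 0.75 × 81.78 = 61.3 kips.
Bearing: edge l_c = 0.7812, r_n = 20.51 kips; interior l_c = 1.438, r_n = 37.73 kips; R_n = 20.51 + 1·37.73 = 58.24 kips → 43.7 kips.
Block shear: A_gv = 1.133, A_nv = 0.6641, A_nt = 0.3906 in²; R_n = min(0.6F_uA_nv, 0.6F_yA_gv) + U_bs·F_u·A_nt = 55.23 kips → 41.4 kips.
Block shear governs: 41.4 kips.

41.4 kips (block shear governs)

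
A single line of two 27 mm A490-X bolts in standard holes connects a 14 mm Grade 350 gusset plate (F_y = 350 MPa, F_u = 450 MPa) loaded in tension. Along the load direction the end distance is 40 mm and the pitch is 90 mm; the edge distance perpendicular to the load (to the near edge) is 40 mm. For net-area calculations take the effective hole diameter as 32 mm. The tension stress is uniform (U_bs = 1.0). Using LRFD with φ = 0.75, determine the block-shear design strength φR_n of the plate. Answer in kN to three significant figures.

Shear plane L_v = 40 + 1·90 = 130 mm; A_gv = 130 × 14 = 1820 mm².
A_nv = (130 − 1.5·32) × 14 = 1148 mm².
A_nt = (40 − 0.5·32) × 14 = 336 mm².
0.6 F_u A_nv = 310 kN; 0.6 F_y A_gv = 382.2 kN → shear rupture governs the shear term.
R_n = 310 + 1.0 × 450 × 336 / 1000 = 461.2 kN.
Design strength φR_n = 0.75 × 461.2 = 346 kN.

346 kN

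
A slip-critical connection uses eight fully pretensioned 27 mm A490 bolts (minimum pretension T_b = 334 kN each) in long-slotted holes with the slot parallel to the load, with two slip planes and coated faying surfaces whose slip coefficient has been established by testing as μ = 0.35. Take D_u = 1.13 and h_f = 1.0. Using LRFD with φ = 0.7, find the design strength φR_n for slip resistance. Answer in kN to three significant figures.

R_n = μ · D_u · h_f · T_b · n_s · n_b = 0.35 × 1.13 × 1.0 × 334 × 2 × 8 = 2114 kN.
Design strength φR_n = 0.7 × 2114 = 1480 kN.

1480 kN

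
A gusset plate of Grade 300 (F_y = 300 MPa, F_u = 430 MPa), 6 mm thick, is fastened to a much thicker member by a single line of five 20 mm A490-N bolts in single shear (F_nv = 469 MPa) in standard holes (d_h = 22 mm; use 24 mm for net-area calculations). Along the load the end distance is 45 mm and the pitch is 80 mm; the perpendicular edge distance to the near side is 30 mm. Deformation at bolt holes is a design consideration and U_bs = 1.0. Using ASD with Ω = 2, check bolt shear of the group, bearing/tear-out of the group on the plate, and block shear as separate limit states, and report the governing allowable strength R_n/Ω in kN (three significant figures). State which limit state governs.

Bolt shear: A_b = π·20²/4 = 314.2 mm²; R_n = 469 × 314.2 × 5 × 1 / 1000 = 736.7 kN → 736.7 / 2 = 368 kN.
Bearing: edge l_c = 34, r_n = 105.3 kN; interior l_c = 58, r_n = 123.8 kN; R_n = 105.3 + 4·123.8 = 600.6 kN → 300 kN.
Block shear: A_gv = 2190, A_nv = 1542, A_nt = 108 mm²; R_n = min(0.6F_uA_nv, 0.6F_yA_gv) + U_bs·F_u·A_nt = 440.6 kN → 220 kN.
Block shear governs: 220 kN.

220 kN (block shear governs)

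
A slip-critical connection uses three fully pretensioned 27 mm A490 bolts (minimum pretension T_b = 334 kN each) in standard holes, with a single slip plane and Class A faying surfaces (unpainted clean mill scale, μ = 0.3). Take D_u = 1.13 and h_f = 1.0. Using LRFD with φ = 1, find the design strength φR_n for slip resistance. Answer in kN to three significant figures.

340 kN

R_n = μ · D_u · h_f · T_b · n_s · n_b = 0.3 × 1.13 × 1.0 × 334 × 1 × 3 = 339.7 kN.
Design strength φR_n = 1 × 339.7 = 340 kN.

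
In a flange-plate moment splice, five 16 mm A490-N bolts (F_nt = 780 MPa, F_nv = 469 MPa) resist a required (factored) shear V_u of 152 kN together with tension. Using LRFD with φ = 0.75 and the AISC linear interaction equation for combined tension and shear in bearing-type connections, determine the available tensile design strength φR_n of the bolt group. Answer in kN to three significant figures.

512 kN

A_b = π·16²/4 = 201.1 mm²; f_rv = 152 × 1000 / (5 × 201.1) = 151.2 MPa.
F'_nt = 1.3 F_nt − (F_nt / φF_nv) f_rv = 1.3·780 − (780/(0.75·469))·151.2 = 678.7 MPa, capped at F_nt → F'_nt = 678.7 MPa.
R_n = F'_nt · A_b · n = 678.7 × 201.1 × 5 / 1000 = 682.3 kN.
Design strength φR_n = 0.75 × 682.3 = 512 kN.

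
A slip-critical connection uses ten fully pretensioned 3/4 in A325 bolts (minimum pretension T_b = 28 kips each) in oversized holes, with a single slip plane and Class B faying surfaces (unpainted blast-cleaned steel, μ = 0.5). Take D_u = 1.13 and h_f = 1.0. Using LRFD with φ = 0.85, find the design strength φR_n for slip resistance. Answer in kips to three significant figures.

R_n = μ · D_u · h_f · T_b · n_s · n_b = 0.5 × 1.13 × 1.0 × 28 × 1 × 10 = 158.2 kips.
Design strength φR_n = 0.85 × 158.2 = 134 kips.

134 kips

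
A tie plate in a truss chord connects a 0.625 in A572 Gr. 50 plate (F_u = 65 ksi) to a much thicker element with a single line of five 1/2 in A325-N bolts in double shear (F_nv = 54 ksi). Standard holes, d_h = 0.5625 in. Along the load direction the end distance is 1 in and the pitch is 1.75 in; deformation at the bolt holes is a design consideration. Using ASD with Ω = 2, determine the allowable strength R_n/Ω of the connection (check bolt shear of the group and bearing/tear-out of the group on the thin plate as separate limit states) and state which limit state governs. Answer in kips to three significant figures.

53 kips (bolt shear governs)

Bolt shear: A_b = π·0.5²/4 = 0.1963 in²; R_n = 54 × 0.1963 × 5 × 2 = 106 kips → 106 / 2 = 53 kips.
Bearing (1.2 l_c t F_u ≤ 2.4 d t F_u): upper limit = 2.4·0.5·0.625·65 = 48.75 kips.
  Edge l_c = 1 − 0.5625/2 = 0.7188 → r_n = 35.04 kips; interior l_c = 1.75 − 0.5625 = 1.188 → r_n = 48.75 kips.
  R_n,bearing = 1·35.04 + 4·48.75 = 230 kips → 230 / 2 = 115 kips.
Bolt shear governs: 53 kips.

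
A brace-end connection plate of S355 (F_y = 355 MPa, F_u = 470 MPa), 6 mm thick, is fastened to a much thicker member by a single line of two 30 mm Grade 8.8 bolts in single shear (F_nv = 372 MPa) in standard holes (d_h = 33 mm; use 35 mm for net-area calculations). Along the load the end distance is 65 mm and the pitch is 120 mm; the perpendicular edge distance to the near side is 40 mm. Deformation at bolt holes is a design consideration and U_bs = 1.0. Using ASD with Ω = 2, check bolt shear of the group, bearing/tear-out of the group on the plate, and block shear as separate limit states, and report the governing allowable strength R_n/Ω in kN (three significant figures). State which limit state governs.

144 kN (block shear governs)

Bolt shear: A_b = π·30²/4 = 706.9 mm²; R_n = 372 × 706.9 × 2 × 1 / 1000 = 525.9 kN → 525.9 / 2 = 263 kN.
Bearing: edge l_c = 48.5, r_n = 164.1 kN; interior l_c = 87, r_n = 203 kN; R_n = 164.1 + 1·203 = 367.2 kN → 184 kN.
Block shear: A_gv = 1110, A_nv = 795, A_nt = 135 mm²; R_n = min(0.6F_uA_nv, 0.6F_yA_gv) + U_bs·F_u·A_nt = 287.6 kN → 144 kN.
Block shear governs: 144 kN.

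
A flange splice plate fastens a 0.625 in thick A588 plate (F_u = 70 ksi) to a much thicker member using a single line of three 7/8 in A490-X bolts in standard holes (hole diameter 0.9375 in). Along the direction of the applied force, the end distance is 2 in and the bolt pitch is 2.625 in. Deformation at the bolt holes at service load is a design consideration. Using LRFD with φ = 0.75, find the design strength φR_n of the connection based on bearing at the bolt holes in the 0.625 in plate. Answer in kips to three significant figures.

193 kips

Per bolt r_n = 1.2 l_c t F_u ≤ 2.4 d t F_u; upper limit = 2.4 × 0.875 × 0.625 × 70 = 91.88 kips.
Edge bolt: l_c = 2 − 0.9375/2 = 1.531 in → 1.2 × 1.531 × 0.625 × 70 = 80.39 → r_n = 80.39 kips.
Interior bolts: l_c = 2.625 − 0.9375 = 1.688 in → 1.2 × 1.688 × 0.625 × 70 = 88.59 → r_n = 88.59 kips.
R_n = 1 × 80.39 + 2 × 88.59 = 257.6 kips.
Design strength φR_n = 0.75 × 257.6 = 193 kips.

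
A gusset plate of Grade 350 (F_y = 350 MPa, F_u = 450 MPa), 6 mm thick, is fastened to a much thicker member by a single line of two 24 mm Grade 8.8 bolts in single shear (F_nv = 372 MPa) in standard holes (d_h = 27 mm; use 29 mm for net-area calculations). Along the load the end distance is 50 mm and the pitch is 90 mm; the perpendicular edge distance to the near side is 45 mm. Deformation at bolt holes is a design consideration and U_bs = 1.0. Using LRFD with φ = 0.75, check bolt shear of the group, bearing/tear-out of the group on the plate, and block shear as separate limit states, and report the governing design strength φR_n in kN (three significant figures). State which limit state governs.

Bolt shear: A_b = π·24²/4 = 452.4 mm²; R_n = 372 × 452.4 × 2 × 1 / 1000 = 336.6 kN → 0.75 × 336.6 = 252 kN.
Bearing: edge l_c = 36.5, r_n = 118.3 kN; interior l_c = 63, r_n = 155.5 kN; R_n = 118.3 + 1·155.5 = 273.8 kN → 205 kN.
Block shear: A_gv = 840, A_nv = 579, A_nt = 183 mm²; R_n = min(0.6F_uA_nv, 0.6F_yA_gv) + U_bs·F_u·A_nt = 238.7 kN → 179 kN.
Block shear governs: 179 kN.

179 kN (block shear governs)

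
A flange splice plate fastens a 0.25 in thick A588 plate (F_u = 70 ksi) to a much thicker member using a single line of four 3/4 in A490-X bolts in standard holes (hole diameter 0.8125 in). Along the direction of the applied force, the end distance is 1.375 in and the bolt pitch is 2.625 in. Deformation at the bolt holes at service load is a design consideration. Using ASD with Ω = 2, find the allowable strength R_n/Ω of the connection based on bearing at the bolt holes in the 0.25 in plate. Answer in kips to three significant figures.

57.4 kips

Per bolt r_n = 1.2 l_c t F_u ≤ 2.4 d t F_u; upper limit = 2.4 × 0.75 × 0.25 × 70 = 31.5 kips.
Edge bolt: l_c = 1.375 − 0.8125/2 = 0.9688 in → 1.2 × 0.9688 × 0.25 × 70 = 20.34 → r_n = 20.34 kips.
Interior bolts: l_c = 2.625 − 0.8125 = 1.812 in → 1.2 × 1.812 × 0.25 × 70 = 38.06 → r_n = 31.5 kips.
R_n = 1 × 20.34 + 3 × 31.5 = 114.8 kips.
Allowable strength R_n/Ω = 114.8 / 2 = 57.4 kips.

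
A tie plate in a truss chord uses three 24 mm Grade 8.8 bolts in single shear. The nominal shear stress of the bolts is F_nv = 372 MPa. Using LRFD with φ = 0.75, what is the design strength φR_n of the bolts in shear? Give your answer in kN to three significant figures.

A_b = π × 24² / 4 = 452.4 mm².
R_n = F_nv · A_b · n · n_s = 372 × 452.4 × 3 × 1 / 1000 = 504.9 kN.
Design strength φR_n = 0.75 × 504.9 = 379 kN.

379 kN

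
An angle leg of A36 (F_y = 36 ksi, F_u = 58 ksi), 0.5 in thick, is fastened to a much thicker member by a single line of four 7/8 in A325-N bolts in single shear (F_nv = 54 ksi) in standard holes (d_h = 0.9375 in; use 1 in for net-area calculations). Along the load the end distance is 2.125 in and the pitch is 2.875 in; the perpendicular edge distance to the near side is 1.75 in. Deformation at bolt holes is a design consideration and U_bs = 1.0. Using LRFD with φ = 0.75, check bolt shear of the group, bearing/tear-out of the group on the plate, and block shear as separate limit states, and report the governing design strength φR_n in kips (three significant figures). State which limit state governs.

Bolt shear: A_b = π·0.875²/4 = 0.6013 in²; R_n = 54 × 0.6013 × 4 × 1 = 129.9 kips → 0.75 × 129.9 = 97.4 kips.
Bearing: edge l_c = 1.656, r_n = 57.64 kips; interior l_c = 1.938, r_n = 60.9 kips; R_n = 57.64 + 3·60.9 = 240.3 kips → 180 kips.
Block shear: A_gv = 5.375, A_nv = 3.625, A_nt = 0.625 in²; R_n = min(0.6F_uA_nv, 0.6F_yA_gv) + U_bs·F_u·A_nt = 152.3 kips → 114 kips.
Bolt shear governs: 97.4 kips.

97.4 kips (bolt shear governs)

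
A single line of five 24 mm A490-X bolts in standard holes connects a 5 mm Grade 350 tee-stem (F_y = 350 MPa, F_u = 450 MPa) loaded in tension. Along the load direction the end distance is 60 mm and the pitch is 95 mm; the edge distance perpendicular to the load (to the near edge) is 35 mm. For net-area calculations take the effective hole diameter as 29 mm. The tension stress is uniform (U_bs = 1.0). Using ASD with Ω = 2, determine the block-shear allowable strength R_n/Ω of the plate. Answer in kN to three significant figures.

232 kN

Shear plane L_v = 60 + 4·95 = 440 mm; A_gv = 440 × 5 = 2200 mm².
A_nv = (440 − 4.5·29) × 5 = 1548 mm².
A_nt = (35 − 0.5·29) × 5 = 102.5 mm².
0.6 F_u A_nv = 417.8 kN; 0.6 F_y A_gv = 462 kN → shear rupture governs the shear term.
R_n = 417.8 + 1.0 × 450 × 102.5 / 1000 = 463.9 kN.
Allowable strength R_n/Ω = 463.9 / 2 = 232 kN.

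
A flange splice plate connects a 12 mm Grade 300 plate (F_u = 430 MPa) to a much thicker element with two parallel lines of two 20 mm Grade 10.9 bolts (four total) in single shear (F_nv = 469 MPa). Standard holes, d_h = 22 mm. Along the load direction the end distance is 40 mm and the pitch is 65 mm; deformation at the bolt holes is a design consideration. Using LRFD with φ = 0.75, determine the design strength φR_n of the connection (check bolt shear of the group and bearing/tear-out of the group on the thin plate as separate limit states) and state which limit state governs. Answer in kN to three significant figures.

Bolt shear: A_b = π·20²/4 = 314.2 mm²; R_n = 469 × 314.2 × 4 × 1 / 1000 = 589.4 kN → 0.75 × 589.4 = 442 kN.
Bearing (1.2 l_c t F_u ≤ 2.4 d t F_u): upper limit = 2.4·20·12·430 / 1000 = 247.7 kN.
  Edge l_c = 40 − 22/2 = 29 → r_n = 179.6 kN; interior l_c = 65 − 22 = 43 → r_n = 247.7 kN.
  R_n,bearing = 2·179.6 + 2·247.7 = 854.5 kN → 0.75 × 854.5 = 641 kN.
Bolt shear governs: 442 kN.

442 kN (bolt shear governs)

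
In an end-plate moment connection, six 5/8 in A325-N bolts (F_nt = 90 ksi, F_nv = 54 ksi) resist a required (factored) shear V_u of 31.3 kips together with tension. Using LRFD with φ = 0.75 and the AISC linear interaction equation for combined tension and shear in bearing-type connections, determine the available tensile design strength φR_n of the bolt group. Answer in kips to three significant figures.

109 kips

A_b = π·0.625²/4 = 0.3068 in²; f_rv = 31.3 / (6 × 0.3068) = 17 ksi.
F'_nt = 1.3 F_nt − (F_nt / φF_nv) f_rv = 1.3·90 − (90/(0.75·54))·17 = 79.21 ksi, capped at F_nt → F'_nt = 79.21 ksi.
R_n = F'_nt · A_b · n = 79.21 × 0.3068 × 6 = 145.8 kips.
Design strength φR_n = 0.75 × 145.8 = 109 kips.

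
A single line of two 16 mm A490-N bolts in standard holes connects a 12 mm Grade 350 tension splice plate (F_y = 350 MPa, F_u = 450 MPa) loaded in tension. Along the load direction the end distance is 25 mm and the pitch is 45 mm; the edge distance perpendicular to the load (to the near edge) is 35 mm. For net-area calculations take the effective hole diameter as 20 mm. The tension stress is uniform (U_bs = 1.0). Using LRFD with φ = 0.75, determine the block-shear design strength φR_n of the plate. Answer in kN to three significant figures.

Shear plane L_v = 25 + 1·45 = 70 mm; A_gv = 70 × 12 = 840 mm².
A_nv = (70 − 1.5·20) × 12 = 480 mm².
A_nt = (35 − 0.5·20) × 12 = 300 mm².
0.6 F_u A_nv = 129.6 kN; 0.6 F_y A_gv = 176.4 kN → shear rupture governs the shear term.
R_n = 129.6 + 1.0 × 450 × 300 / 1000 = 264.6 kN.
Design strength φR_n = 0.75 × 264.6 = 198 kN.

198 kN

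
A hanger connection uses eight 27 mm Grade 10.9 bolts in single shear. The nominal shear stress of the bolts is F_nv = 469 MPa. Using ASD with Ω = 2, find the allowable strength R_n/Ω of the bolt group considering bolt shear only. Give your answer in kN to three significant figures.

1070 kN

A_b = π × 27² / 4 = 572.6 mm².
R_n = F_nv · A_b · n · n_s = 469 × 572.6 × 8 × 1 / 1000 = 2148 kN.
Allowable strength R_n/Ω = 2148 / 2 = 1070 kN.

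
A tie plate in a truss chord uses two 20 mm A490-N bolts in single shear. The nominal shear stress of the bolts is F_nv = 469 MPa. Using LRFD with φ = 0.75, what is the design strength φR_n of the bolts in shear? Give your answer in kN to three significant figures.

A_b = π × 20² / 4 = 314.2 mm².
R_n = F_nv · A_b · n · n_s = 469 × 314.2 × 2 × 1 / 1000 = 294.7 kN.
Design strength φR_n = 0.75 × 294.7 = 221 kN.

221 kN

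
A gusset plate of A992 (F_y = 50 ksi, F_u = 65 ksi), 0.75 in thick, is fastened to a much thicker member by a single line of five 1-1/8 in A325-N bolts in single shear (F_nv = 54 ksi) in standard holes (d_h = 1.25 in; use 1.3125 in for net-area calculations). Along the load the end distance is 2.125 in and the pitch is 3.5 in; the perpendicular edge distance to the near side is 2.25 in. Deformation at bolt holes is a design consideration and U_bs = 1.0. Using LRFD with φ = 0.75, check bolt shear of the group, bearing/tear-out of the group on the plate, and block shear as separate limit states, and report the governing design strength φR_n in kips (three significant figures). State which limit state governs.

Bolt shear: A_b = π·1.125²/4 = 0.994 in²; R_n = 54 × 0.994 × 5 × 1 = 268.4 kips → 0.75 × 268.4 = 201 kips.
Bearing: edge l_c = 1.5, r_n = 87.75 kips; interior l_c = 2.25, r_n = 131.6 kips; R_n = 87.75 + 4·131.6 = 614.2 kips → 461 kips.
Block shear: A_gv = 12.09, A_nv = 7.664, A_nt = 1.195 in²; R_n = min(0.6F_uA_nv, 0.6F_yA_gv) + U_bs·F_u·A_nt = 376.6 kips → 282 kips.
Bolt shear governs: 201 kips.

201 kips (bolt shear governs)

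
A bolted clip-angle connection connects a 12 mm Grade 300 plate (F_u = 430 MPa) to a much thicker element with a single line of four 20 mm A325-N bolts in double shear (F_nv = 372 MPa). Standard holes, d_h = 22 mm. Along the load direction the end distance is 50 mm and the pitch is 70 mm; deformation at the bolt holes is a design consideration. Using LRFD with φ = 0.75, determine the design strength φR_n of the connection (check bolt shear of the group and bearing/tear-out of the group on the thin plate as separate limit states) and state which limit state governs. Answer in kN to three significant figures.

701 kN (bolt shear governs)

Bolt shear: A_b = π·20²/4 = 314.2 mm²; R_n = 372 × 314.2 × 4 × 2 / 1000 = 934.9 kN → 0.75 × 934.9 = 701 kN.
Bearing (1.2 l_c t F_u ≤ 2.4 d t F_u): upper limit = 2.4·20·12·430 / 1000 = 247.7 kN.
  Edge l_c = 50 − 22/2 = 39 → r_n = 241.5 kN; interior l_c = 70 − 22 = 48 → r_n = 247.7 kN.
  R_n,bearing = 1·241.5 + 3·247.7 = 984.5 kN → 0.75 × 984.5 = 738 kN.
Bolt shear governs: 701 kN.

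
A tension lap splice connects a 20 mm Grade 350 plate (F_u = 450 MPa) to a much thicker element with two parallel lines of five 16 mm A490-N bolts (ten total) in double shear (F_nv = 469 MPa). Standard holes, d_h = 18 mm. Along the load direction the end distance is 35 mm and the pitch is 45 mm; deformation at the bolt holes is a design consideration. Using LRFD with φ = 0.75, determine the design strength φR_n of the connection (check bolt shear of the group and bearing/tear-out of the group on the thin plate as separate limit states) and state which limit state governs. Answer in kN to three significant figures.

Bolt shear: A_b = π·16²/4 = 201.1 mm²; R_n = 469 × 201.1 × 10 × 2 / 1000 = 1886 kN → 0.75 × 1886 = 1410 kN.
Bearing (1.2 l_c t F_u ≤ 2.4 d t F_u): upper limit = 2.4·16·20·450 / 1000 = 345.6 kN.
  Edge l_c = 35 − 18/2 = 26 → r_n = 280.8 kN; interior l_c = 45 − 18 = 27 → r_n = 291.6 kN.
  R_n,bearing = 2·280.8 + 8·291.6 = 2894 kN → 0.75 × 2894 = 2170 kN.
Bolt shear governs: 1410 kN.

1410 kN (bolt shear governs)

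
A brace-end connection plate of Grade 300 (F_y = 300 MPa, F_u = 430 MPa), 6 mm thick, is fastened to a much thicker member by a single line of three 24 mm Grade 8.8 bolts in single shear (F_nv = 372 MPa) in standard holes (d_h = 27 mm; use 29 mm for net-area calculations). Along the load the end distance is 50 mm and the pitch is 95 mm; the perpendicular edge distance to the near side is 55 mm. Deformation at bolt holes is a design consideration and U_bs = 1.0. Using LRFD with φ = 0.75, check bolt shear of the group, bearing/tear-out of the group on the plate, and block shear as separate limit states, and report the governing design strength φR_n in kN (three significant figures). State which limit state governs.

Bolt shear: A_b = π·24²/4 = 452.4 mm²; R_n = 372 × 452.4 × 3 × 1 / 1000 = 504.9 kN → 0.75 × 504.9 = 379 kN.
Bearing: edge l_c = 36.5, r_n = 113 kN; interior l_c = 68, r_n = 148.6 kN; R_n = 113 + 2·148.6 = 410.2 kN → 308 kN.
Block shear: A_gv = 1440, A_nv = 1005, A_nt = 243 mm²; R_n = min(0.6F_uA_nv, 0.6F_yA_gv) + U_bs·F_u·A_nt = 363.7 kN → 273 kN.
Block shear governs: 273 kN.

273 kN (block shear governs)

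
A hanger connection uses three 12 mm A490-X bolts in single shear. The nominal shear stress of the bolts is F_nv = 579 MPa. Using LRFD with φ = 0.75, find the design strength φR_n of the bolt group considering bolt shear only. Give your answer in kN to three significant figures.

A_b = π × 12² / 4 = 113.1 mm².
R_n = F_nv · A_b · n · n_s = 579 × 113.1 × 3 × 1 / 1000 = 196.5 kN.
Design strength φR_n = 0.75 × 196.5 = 147 kN.

147 kN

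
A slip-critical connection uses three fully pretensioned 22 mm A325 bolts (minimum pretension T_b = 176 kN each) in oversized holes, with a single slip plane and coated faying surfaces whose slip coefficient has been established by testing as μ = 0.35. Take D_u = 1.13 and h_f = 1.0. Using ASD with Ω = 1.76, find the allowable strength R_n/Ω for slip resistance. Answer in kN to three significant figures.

119 kN

R_n = μ · D_u · h_f · T_b · n_s · n_b = 0.35 × 1.13 × 1.0 × 176 × 1 × 3 = 208.8 kN.
Allowable strength R_n/Ω = 208.8 / 1.76 = 119 kN.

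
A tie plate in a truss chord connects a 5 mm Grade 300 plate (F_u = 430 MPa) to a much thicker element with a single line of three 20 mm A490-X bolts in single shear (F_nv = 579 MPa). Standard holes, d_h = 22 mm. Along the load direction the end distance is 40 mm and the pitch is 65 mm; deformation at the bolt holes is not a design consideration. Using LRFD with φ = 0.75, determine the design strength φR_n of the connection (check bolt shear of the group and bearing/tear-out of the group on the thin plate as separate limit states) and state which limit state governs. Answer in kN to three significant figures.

Bolt shear: A_b = π·20²/4 = 314.2 mm²; R_n = 579 × 314.2 × 3 × 1 / 1000 = 545.7 kN → 0.75 × 545.7 = 409 kN.
Bearing (1.5 l_c t F_u ≤ 3.0 d t F_u): upper limit = 3.0·20·5·430 / 1000 = 129 kN.
  Edge l_c = 40 − 22/2 = 29 → r_n = 93.53 kN; interior l_c = 65 − 22 = 43 → r_n = 129 kN.
  R_n,bearing = 1·93.53 + 2·129 = 351.5 kN → 0.75 × 351.5 = 264 kN.
Bearing governs: 264 kN.

264 kN (bearing governs)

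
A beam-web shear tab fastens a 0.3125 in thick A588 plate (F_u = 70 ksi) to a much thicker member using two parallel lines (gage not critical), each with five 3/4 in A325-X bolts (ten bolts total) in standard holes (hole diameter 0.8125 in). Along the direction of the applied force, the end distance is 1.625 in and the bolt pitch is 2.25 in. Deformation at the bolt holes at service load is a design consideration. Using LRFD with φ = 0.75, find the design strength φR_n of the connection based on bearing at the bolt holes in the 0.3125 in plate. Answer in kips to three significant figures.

274 kips

Per bolt r_n = 1.2 l_c t F_u ≤ 2.4 d t F_u; upper limit = 2.4 × 0.75 × 0.3125 × 70 = 39.38 kips.
Edge bolt: l_c = 1.625 − 0.8125/2 = 1.219 in → 1.2 × 1.219 × 0.3125 × 70 = 31.99 → r_n = 31.99 kips.
Interior bolts: l_c = 2.25 − 0.8125 = 1.438 in → 1.2 × 1.438 × 0.3125 × 70 = 37.73 → r_n = 37.73 kips.
R_n = 2 × 31.99 + 8 × 37.73 = 365.9 kips.
Design strength φR_n = 0.75 × 365.9 = 274 kips.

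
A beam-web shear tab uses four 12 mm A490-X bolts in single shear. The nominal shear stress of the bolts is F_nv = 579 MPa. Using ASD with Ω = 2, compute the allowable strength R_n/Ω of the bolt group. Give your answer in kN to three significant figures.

131 kN

A_b = π × 12² / 4 = 113.1 mm².
R_n = F_nv · A_b · n · n_s = 579 × 113.1 × 4 × 1 / 1000 = 261.9 kN.
Allowable strength R_n/Ω = 261.9 / 2 = 131 kN.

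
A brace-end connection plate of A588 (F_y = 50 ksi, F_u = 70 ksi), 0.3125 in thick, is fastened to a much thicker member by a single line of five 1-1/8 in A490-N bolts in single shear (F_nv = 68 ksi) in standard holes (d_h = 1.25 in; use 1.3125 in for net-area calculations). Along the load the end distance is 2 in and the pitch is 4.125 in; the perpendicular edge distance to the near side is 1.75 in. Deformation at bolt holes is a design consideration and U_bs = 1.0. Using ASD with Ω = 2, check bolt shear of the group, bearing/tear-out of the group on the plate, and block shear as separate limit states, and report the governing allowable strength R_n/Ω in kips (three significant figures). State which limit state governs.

Bolt shear: A_b = π·1.125²/4 = 0.994 in²; R_n = 68 × 0.994 × 5 × 1 = 338 kips → 338 / 2 = 169 kips.
Bearing: edge l_c = 1.375, r_n = 36.09 kips; interior l_c = 2.875, r_n = 59.06 kips; R_n = 36.09 + 4·59.06 = 272.3 kips → 136 kips.
Block shear: A_gv = 5.781, A_nv = 3.936, A_nt = 0.3418 in²; R_n = min(0.6F_uA_nv, 0.6F_yA_gv) + U_bs·F_u·A_nt = 189.2 kips → 94.6 kips.
Block shear governs: 94.6 kips.

94.6 kips (block shear governs)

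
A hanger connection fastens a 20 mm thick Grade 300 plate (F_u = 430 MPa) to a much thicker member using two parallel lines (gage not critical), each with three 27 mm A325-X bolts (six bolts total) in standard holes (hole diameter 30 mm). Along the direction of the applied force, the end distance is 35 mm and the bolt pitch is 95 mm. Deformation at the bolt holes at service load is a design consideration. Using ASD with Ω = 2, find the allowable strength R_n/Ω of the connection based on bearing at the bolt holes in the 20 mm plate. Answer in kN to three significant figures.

Per bolt r_n = 1.2 l_c t F_u ≤ 2.4 d t F_u; upper limit = 2.4 × 27 × 20 × 430 / 1000 = 557.3 kN.
Edge bolt: l_c = 35 − 30/2 = 20 mm → 1.2 × 20 × 20 × 430 / 1000 = 206.4 → r_n = 206.4 kN.
Interior bolts: l_c = 95 − 30 = 65 mm → 1.2 × 65 × 20 × 430 / 1000 = 670.8 → r_n = 557.3 kN.
R_n = 2 × 206.4 + 4 × 557.3 = 2642 kN.
Allowable strength R_n/Ω = 2642 / 2 = 1320 kN.

1320 kN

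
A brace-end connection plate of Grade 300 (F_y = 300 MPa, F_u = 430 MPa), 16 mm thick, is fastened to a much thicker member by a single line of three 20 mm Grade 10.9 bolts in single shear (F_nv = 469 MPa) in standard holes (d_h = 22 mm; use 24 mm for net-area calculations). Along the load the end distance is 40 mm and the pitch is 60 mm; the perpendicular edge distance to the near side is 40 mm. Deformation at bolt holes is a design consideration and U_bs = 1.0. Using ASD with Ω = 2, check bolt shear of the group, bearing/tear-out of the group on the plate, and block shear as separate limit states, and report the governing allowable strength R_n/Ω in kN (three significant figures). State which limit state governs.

Bolt shear: A_b = π·20²/4 = 314.2 mm²; R_n = 469 × 314.2 × 3 × 1 / 1000 = 442 kN → 442 / 2 = 221 kN.
Bearing: edge l_c = 29, r_n = 239.4 kN; interior l_c = 38, r_n = 313.7 kN; R_n = 239.4 + 2·313.7 = 866.9 kN → 433 kN.
Block shear: A_gv = 2560, A_nv = 1600, A_nt = 448 mm²; R_n = min(0.6F_uA_nv, 0.6F_yA_gv) + U_bs·F_u·A_nt = 605.4 kN → 303 kN.
Bolt shear governs: 221 kN.

221 kN (bolt shear governs)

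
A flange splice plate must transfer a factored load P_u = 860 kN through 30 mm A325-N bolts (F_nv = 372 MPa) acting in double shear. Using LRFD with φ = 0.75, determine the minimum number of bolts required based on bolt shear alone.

3 bolts

A_b = π·30²/4 = 706.9 mm².
Per-bolt design strength φR_n = 0.75 × 372 × 706.9 × 2 / 1000 = 394.4 kN.
n ≥ 860 / 394.4 = 2.18 → use 3 bolts.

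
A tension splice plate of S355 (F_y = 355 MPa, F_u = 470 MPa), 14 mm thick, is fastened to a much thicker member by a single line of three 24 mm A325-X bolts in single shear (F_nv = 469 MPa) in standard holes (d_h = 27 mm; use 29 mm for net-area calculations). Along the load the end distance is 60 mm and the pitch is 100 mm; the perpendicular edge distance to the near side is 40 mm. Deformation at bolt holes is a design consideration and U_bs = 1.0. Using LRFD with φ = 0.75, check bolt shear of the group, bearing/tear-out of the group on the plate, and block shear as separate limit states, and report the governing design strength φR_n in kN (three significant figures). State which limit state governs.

Bolt shear: A_b = π·24²/4 = 452.4 mm²; R_n = 469 × 452.4 × 3 × 1 / 1000 = 636.5 kN → 0.75 × 636.5 = 477 kN.
Bearing: edge l_c = 46.5, r_n = 367.2 kN; interior l_c = 73, r_n = 379 kN; R_n = 367.2 + 2·379 = 1125 kN → 844 kN.
Block shear: A_gv = 3640, A_nv = 2625, A_nt = 357 mm²; R_n = min(0.6F_uA_nv, 0.6F_yA_gv) + U_bs·F_u·A_nt = 908 kN → 681 kN.
Bolt shear governs: 477 kN.

477 kN (bolt shear governs)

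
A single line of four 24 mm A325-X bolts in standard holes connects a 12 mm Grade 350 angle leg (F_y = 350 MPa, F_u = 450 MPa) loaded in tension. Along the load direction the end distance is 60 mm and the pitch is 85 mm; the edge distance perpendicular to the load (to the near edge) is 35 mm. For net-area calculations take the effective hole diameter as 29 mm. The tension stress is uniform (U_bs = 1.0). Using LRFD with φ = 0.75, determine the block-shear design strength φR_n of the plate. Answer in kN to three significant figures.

602 kN

Shear plane L_v = 60 + 3·85 = 315 mm; A_gv = 315 × 12 = 3780 mm².
A_nv = (315 − 3.5·29) × 12 = 2562 mm².
A_nt = (35 − 0.5·29) × 12 = 246 mm².
0.6 F_u A_nv = 691.7 kN; 0.6 F_y A_gv = 793.8 kN → shear rupture governs the shear term.
R_n = 691.7 + 1.0 × 450 × 246 / 1000 = 802.4 kN.
Design strength φR_n = 0.75 × 802.4 = 602 kN.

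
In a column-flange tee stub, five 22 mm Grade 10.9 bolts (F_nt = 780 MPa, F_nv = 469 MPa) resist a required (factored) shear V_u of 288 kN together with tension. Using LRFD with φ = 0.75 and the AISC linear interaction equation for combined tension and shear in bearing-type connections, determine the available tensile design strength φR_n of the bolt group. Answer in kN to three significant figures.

966 kN

A_b = π·22²/4 = 380.1 mm²; f_rv = 288 × 1000 / (5 × 380.1) = 151.5 MPa.
F'_nt = 1.3 F_nt − (F_nt / φF_nv) f_rv = 1.3·780 − (780/(0.75·469))·151.5 = 678 MPa, capped at F_nt → F'_nt = 678 MPa.
R_n = F'_nt · A_b · n = 678 × 380.1 × 5 / 1000 = 1289 kN.
Design strength φR_n = 0.75 × 1289 = 966 kN.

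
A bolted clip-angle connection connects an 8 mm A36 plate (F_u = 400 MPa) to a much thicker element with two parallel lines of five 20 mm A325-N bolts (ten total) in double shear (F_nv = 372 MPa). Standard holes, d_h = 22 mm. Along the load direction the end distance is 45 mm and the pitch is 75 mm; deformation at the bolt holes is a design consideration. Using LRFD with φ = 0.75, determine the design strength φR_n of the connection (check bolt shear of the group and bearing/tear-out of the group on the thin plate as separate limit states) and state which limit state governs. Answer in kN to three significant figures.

Bolt shear: A_b = π·20²/4 = 314.2 mm²; R_n = 372 × 314.2 × 10 × 2 / 1000 = 2337 kN → 0.75 × 2337 = 1750 kN.
Bearing (1.2 l_c t F_u ≤ 2.4 d t F_u): upper limit = 2.4·20·8·400 / 1000 = 153.6 kN.
  Edge l_c = 45 − 22/2 = 34 → r_n = 130.6 kN; interior l_c = 75 − 22 = 53 → r_n = 153.6 kN.
  R_n,bearing = 2·130.6 + 8·153.6 = 1490 kN → 0.75 × 1490 = 1120 kN.
Bearing governs: 1120 kN.

1120 kN (bearing governs)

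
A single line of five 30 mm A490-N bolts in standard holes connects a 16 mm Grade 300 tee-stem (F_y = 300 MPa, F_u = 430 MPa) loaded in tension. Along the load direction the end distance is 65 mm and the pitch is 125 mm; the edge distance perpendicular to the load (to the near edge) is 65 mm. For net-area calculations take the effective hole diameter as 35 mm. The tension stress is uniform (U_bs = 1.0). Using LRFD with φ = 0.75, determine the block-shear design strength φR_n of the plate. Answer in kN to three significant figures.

1470 kN

Shear plane L_v = 65 + 4·125 = 565 mm; A_gv = 565 × 16 = 9040 mm².
A_nv = (565 − 4.5·35) × 16 = 6520 mm².
A_nt = (65 − 0.5·35) × 16 = 760 mm².
0.6 F_u A_nv = 1682 kN; 0.6 F_y A_gv = 1627 kN → shear yielding governs the shear term.
R_n = 1627 + 1.0 × 430 × 760 / 1000 = 1954 kN.
Design strength φR_n = 0.75 × 1954 = 1470 kN.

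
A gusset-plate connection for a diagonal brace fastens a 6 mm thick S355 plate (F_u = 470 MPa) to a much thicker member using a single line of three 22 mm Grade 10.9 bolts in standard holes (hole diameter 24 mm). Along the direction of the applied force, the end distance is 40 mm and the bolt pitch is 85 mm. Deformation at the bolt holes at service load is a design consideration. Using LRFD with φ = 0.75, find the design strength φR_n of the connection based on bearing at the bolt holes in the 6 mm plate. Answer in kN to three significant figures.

Per bolt r_n = 1.2 l_c t F_u ≤ 2.4 d t F_u; upper limit = 2.4 × 22 × 6 × 470 / 1000 = 148.9 kN.
Edge bolt: l_c = 40 − 24/2 = 28 mm → 1.2 × 28 × 6 × 470 / 1000 = 94.75 → r_n = 94.75 kN.
Interior bolts: l_c = 85 − 24 = 61 mm → 1.2 × 61 × 6 × 470 / 1000 = 206.4 → r_n = 148.9 kN.
R_n = 1 × 94.75 + 2 × 148.9 = 392.5 kN.
Design strength φR_n = 0.75 × 392.5 = 294 kN.

294 kN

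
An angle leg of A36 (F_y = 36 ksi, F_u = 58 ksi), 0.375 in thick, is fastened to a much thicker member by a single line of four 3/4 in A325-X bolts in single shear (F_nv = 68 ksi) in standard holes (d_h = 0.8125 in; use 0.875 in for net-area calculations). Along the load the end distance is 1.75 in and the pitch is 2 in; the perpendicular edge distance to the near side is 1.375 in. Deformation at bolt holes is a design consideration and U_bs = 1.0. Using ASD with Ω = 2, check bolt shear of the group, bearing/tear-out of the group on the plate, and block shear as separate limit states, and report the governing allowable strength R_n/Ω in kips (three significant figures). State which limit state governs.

Bolt shear: A_b = π·0.75²/4 = 0.4418 in²; R_n = 68 × 0.4418 × 4 × 1 = 120.2 kips → 120.2 / 2 = 60.1 kips.
Bearing: edge l_c = 1.344, r_n = 35.07 kips; interior l_c = 1.188, r_n = 30.99 kips; R_n = 35.07 + 3·30.99 = 128.1 kips → 64 kips.
Block shear: A_gv = 2.906, A_nv = 1.758, A_nt = 0.3516 in²; R_n = min(0.6F_uA_nv, 0.6F_yA_gv) + U_bs·F_u·A_nt = 81.56 kips → 40.8 kips.
Block shear governs: 40.8 kips.

40.8 kips (block shear governs)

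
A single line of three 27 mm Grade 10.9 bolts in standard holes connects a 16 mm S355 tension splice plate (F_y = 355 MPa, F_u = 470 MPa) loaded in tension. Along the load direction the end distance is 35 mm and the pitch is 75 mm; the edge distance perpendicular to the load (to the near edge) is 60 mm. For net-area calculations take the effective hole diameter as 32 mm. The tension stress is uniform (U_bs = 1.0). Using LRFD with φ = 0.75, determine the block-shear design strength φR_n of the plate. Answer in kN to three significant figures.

603 kN

Shear plane L_v = 35 + 2·75 = 185 mm; A_gv = 185 × 16 = 2960 mm².
A_nv = (185 − 2.5·32) × 16 = 1680 mm².
A_nt = (60 − 0.5·32) × 16 = 704 mm².
0.6 F_u A_nv = 473.8 kN; 0.6 F_y A_gv = 630.5 kN → shear rupture governs the shear term.
R_n = 473.8 + 1.0 × 470 × 704 / 1000 = 804.6 kN.
Design strength φR_n = 0.75 × 804.6 = 603 kN.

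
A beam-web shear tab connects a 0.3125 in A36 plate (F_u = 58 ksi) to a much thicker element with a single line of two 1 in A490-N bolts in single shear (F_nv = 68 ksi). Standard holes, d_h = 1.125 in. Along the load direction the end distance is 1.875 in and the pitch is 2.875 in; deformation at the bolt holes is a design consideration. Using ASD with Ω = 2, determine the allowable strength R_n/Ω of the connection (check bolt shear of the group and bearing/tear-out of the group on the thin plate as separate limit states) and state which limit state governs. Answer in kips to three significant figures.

33.3 kips (bearing governs)

Bolt shear: A_b = π·1²/4 = 0.7854 in²; R_n = 68 × 0.7854 × 2 × 1 = 106.8 kips → 106.8 / 2 = 53.4 kips.
Bearing (1.2 l_c t F_u ≤ 2.4 d t F_u): upper limit = 2.4·1·0.3125·58 = 43.5 kips.
  Edge l_c = 1.875 − 1.125/2 = 1.312 → r_n = 28.55 kips; interior l_c = 2.875 − 1.125 = 1.75 → r_n = 38.06 kips.
  R_n,bearing = 1·28.55 + 1·38.06 = 66.61 kips → 66.61 / 2 = 33.3 kips.
Bearing governs: 33.3 kips.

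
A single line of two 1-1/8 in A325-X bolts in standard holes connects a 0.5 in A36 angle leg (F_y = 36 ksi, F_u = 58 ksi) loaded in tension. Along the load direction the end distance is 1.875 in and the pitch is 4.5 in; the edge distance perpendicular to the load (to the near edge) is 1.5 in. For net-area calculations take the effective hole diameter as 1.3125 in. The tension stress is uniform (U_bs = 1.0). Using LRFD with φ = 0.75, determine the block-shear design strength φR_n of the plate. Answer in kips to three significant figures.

Shear plane L_v = 1.875 + 1·4.5 = 6.375 in; A_gv = 6.375 × 0.5 = 3.188 in².
A_nv = (6.375 − 1.5·1.3125) × 0.5 = 2.203 in².
A_nt = (1.5 − 0.5·1.3125) × 0.5 = 0.4219 in².
0.6 F_u A_nv = 76.67 kips; 0.6 F_y A_gv = 68.85 kips → shear yielding governs the shear term.
R_n = 68.85 + 1.0 × 58 × 0.4219 = 93.32 kips.
Design strength φR_n = 0.75 × 93.32 = 70 kips.

70 kips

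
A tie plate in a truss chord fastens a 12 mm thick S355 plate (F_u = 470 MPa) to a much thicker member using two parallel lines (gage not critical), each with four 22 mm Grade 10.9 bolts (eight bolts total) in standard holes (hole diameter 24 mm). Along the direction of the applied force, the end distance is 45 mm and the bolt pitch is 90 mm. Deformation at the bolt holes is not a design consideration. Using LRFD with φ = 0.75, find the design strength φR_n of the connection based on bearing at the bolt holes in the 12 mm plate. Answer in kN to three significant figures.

2090 kN

Per bolt r_n = 1.5 l_c t F_u ≤ 3.0 d t F_u; upper limit = 3.0 × 22 × 12 × 470 / 1000 = 372.2 kN.
Edge bolt: l_c = 45 − 24/2 = 33 mm → 1.5 × 33 × 12 × 470 / 1000 = 279.2 → r_n = 279.2 kN.
Interior bolts: l_c = 90 − 24 = 66 mm → 1.5 × 66 × 12 × 470 / 1000 = 558.4 → r_n = 372.2 kN.
R_n = 2 × 279.2 + 6 × 372.2 = 2792 kN.
Design strength φR_n = 0.75 × 2792 = 2090 kN.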